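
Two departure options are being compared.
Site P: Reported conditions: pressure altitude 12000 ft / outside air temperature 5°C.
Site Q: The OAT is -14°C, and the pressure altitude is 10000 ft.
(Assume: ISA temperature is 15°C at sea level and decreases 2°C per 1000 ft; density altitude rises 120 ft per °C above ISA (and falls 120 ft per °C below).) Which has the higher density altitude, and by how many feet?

Site P by 4760 ft

Site P: ISA temp = -9°C, deviation +14°C, DA = 12000 + 120 × 14 = 13680 ft.
Site Q: ISA temp = -5°C, deviation -9°C, DA = 10000 + 120 × (-9) = 8920 ft.
Site P is higher by 13680 − 8920 = 4760 ft.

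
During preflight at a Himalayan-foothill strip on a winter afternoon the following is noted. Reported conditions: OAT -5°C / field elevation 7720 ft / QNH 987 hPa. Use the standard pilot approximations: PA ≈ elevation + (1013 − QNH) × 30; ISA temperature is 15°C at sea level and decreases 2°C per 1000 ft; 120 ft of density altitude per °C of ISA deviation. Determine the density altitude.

8140 ft

Pressure altitude = 7720 + (1013 − 987) × 30 = 7720 + (+780) = 8500 ft.
ISA temperature at 8500 ft = 15 − 2 × (8500/1000) = -2°C.
ISA deviation = -5 − (-2) = -3°C.
Density altitude = 8500 + 120 × (-3) = 8140 ft.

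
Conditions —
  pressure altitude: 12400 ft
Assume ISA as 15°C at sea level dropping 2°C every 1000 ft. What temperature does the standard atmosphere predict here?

ISA temperature = 15 − 2 × (12400/1000) = 15 − 24.8 = -9.8°C.

-9.8°C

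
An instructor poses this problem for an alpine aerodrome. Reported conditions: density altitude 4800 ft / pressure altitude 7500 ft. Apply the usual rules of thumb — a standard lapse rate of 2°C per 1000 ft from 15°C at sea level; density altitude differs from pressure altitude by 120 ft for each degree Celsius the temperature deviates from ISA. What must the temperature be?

-22.5°C

Density altitude − pressure altitude = 4800 − 7500 = -2700 ft.
At 120 ft/°C that is an ISA deviation of -2700/120 = -22.5°C.
ISA temperature at 7500 ft = 15 − 2 × (7500/1000) = 0°C.
OAT = ISA + deviation = 0 + (-22.5) = -22.5°C.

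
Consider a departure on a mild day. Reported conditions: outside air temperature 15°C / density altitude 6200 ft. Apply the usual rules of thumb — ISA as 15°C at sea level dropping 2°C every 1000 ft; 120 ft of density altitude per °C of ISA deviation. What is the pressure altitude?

5000 ft

DA = PA + 120 × (OAT − (15 − 2·PA/1000)) = PA + 120·OAT − 1800 + 0.24·PA = 1.24·PA + 120·OAT − 1800.
So 1.24·PA = 6200 − 120 × 15 + 1800 = 6200.
PA = 6200 / 1.24 = 5000 ft.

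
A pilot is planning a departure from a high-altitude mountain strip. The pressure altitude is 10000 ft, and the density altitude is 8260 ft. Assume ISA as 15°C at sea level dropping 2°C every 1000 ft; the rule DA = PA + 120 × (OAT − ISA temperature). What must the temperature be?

-19.5°C

Density altitude − pressure altitude = 8260 − 10000 = -1740 ft.
At 120 ft/°C that is an ISA deviation of -1740/120 = -14.5°C.
ISA temperature at 10000 ft = 15 − 2 × (10000/1000) = -5°C.
OAT = ISA + deviation = -5 + (-14.5) = -19.5°C.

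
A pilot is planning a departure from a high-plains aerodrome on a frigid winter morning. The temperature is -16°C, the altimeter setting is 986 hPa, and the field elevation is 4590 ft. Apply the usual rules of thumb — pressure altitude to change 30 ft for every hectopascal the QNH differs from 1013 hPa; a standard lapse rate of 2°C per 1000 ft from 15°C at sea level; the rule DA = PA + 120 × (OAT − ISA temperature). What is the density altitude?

Pressure altitude = 4590 + (1013 − 986) × 30 = 4590 + (+810) = 5400 ft.
ISA temperature at 5400 ft = 15 − 2 × (5400/1000) = 4.2°C.
ISA deviation = -16 − 4.2 = -20.2°C.
Density altitude = 5400 + 120 × (-20.2) = 2976 ft.

2976 ft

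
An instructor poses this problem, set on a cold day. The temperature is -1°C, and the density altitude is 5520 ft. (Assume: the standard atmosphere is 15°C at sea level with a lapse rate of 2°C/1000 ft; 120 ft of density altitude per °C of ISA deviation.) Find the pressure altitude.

6000 ft

DA = PA + 120 × (OAT − (15 − 2·PA/1000)) = PA + 120·OAT − 1800 + 0.24·PA = 1.24·PA + 120·OAT − 1800.
So 1.24·PA = 5520 − 120 × (-1) + 1800 = 7440.
PA = 7440 / 1.24 = 6000 ft.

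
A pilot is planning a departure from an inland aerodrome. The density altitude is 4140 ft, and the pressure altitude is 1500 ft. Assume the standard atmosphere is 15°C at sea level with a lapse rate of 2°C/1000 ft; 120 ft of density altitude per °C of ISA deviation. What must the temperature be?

34°C

Density altitude − pressure altitude = 4140 − 1500 = +2640 ft.
At 120 ft/°C that is an ISA deviation of 2640/120 = +22°C.
ISA temperature at 1500 ft = 15 − 2 × (1500/1000) = 12°C.
OAT = ISA + deviation = 12 + (+22) = 34°C.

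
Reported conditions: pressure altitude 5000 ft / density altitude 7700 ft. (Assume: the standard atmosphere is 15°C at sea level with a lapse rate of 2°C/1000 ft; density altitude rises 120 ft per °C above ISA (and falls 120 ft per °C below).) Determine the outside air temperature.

27.5°C

Density altitude − pressure altitude = 7700 − 5000 = +2700 ft.
At 120 ft/°C that is an ISA deviation of 2700/120 = +22.5°C.
ISA temperature at 5000 ft = 15 − 2 × (5000/1000) = 5°C.
OAT = ISA + deviation = 5 + (+22.5) = 27.5°C.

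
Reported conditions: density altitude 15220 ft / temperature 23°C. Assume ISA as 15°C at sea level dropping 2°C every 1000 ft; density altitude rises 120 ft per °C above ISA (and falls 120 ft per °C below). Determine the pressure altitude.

DA = PA + 120 × (OAT − (15 − 2·PA/1000)) = PA + 120·OAT − 1800 + 0.24·PA = 1.24·PA + 120·OAT − 1800.
So 1.24·PA = 15220 − 120 × 23 + 1800 = 14260.
PA = 14260 / 1.24 = 11500 ft.

11500 ft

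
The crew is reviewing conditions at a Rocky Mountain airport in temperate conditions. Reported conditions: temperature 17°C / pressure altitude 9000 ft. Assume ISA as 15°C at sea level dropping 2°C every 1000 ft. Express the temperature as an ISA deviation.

ISA temperature at 9000 ft = 15 − 2 × (9000/1000) = -3°C.
Deviation = OAT − ISA = 17 − (-3) = +20°C.

ISA+20°C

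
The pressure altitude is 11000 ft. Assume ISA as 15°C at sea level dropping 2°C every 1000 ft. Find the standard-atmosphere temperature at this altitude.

ISA temperature = 15 − 2 × (11000/1000) = 15 − 22 = -7°C.

-7°C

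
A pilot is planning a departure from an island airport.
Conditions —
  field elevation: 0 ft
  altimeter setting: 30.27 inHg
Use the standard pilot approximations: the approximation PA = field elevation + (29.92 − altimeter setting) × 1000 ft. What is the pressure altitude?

-350 ft

Pressure correction = (29.92 − 30.27) × 1000 = -350 ft.
Pressure altitude = 0 + (-350) = -350 ft.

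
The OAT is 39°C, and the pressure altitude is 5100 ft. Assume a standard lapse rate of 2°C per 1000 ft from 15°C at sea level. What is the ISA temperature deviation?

ISA temperature at 5100 ft = 15 − 2 × (5100/1000) = 4.8°C.
Deviation = OAT − ISA = 39 − 4.8 = +34.2°C.

ISA+34.2°C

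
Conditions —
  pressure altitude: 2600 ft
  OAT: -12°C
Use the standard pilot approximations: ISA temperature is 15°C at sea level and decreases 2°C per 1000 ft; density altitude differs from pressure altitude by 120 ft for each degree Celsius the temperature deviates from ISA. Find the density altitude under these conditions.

-16 ft

ISA temperature at 2600 ft = 15 − 2 × (2600/1000) = 9.8°C.
ISA deviation = -12 − 9.8 = -21.8°C.
Density altitude = 2600 + 120 × (-21.8) = 2600 + (-2616) = -16 ft.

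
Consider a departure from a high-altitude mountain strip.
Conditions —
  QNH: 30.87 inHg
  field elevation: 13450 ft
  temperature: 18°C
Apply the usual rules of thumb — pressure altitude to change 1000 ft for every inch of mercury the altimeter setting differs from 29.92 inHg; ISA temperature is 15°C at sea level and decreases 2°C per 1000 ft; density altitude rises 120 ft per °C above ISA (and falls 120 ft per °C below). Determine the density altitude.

15860 ft

Pressure altitude = 13450 + (29.92 − 30.87) × 1000 = 13450 + (-950) = 12500 ft.
ISA temperature at 12500 ft = 15 − 2 × (12500/1000) = -10°C.
ISA deviation = 18 − (-10) = +28°C.
Density altitude = 12500 + 120 × (28) = 15860 ft.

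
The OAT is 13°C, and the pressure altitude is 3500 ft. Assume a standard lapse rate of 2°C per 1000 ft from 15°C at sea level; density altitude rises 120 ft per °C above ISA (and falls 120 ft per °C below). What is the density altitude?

ISA temperature at 3500 ft = 15 − 2 × (3500/1000) = 8°C.
ISA deviation = 13 − 8 = +5°C.
Density altitude = 3500 + 120 × (5) = 3500 + (+600) = 4100 ft.

4100 ft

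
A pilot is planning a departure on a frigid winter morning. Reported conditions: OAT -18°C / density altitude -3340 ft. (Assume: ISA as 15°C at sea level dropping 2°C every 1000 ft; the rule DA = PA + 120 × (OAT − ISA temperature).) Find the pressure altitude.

500 ft

DA = PA + 120 × (OAT − (15 − 2·PA/1000)) = PA + 120·OAT − 1800 + 0.24·PA = 1.24·PA + 120·OAT − 1800.
So 1.24·PA = -3340 − 120 × (-18) + 1800 = 620.
PA = 620 / 1.24 = 500 ft.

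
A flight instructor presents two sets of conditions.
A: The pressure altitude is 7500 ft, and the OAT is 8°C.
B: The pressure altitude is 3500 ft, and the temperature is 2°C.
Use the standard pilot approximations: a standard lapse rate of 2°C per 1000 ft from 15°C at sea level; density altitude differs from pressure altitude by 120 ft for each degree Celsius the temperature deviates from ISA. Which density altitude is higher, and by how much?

A by 5680 ft

A: ISA temp = 0°C, deviation +8°C, DA = 7500 + 120 × 8 = 8460 ft.
B: ISA temp = 8°C, deviation -6°C, DA = 3500 + 120 × (-6) = 2780 ft.
A is higher by 8460 − 2780 = 5680 ft.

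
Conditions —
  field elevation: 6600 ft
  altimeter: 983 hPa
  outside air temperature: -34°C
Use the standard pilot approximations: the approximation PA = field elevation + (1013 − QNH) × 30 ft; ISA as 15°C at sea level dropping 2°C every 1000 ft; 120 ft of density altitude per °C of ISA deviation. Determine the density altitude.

3420 ft

Pressure altitude = 6600 + (1013 − 983) × 30 = 6600 + (+900) = 7500 ft.
ISA temperature at 7500 ft = 15 − 2 × (7500/1000) = 0°C.
ISA deviation = -34 − 0 = -34°C.
Density altitude = 7500 + 120 × (-34) = 3420 ft.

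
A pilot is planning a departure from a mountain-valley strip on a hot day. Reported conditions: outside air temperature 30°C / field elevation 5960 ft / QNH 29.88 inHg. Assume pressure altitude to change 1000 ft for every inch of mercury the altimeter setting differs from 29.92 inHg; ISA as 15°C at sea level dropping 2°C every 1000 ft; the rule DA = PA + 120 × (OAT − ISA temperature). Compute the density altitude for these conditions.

Pressure altitude = 5960 + (29.92 − 29.88) × 1000 = 5960 + (+40) = 6000 ft.
ISA temperature at 6000 ft = 15 − 2 × (6000/1000) = 3°C.
ISA deviation = 30 − 3 = +27°C.
Density altitude = 6000 + 120 × (27) = 9240 ft.

9240 ft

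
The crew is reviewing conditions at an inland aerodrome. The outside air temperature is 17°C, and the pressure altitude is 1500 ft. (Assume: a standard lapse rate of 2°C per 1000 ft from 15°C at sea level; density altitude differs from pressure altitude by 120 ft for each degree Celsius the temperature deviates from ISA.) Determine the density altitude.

ISA temperature at 1500 ft = 15 − 2 × (1500/1000) = 12°C.
ISA deviation = 17 − 12 = +5°C.
Density altitude = 1500 + 120 × (5) = 1500 + (+600) = 2100 ft.

2100 ft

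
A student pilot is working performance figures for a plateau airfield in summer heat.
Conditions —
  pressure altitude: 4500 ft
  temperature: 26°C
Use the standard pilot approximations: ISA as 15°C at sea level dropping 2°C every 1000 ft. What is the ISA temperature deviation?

ISA temperature at 4500 ft = 15 − 2 × (4500/1000) = 6°C.
Deviation = OAT − ISA = 26 − 6 = +20°C.

ISA+20°C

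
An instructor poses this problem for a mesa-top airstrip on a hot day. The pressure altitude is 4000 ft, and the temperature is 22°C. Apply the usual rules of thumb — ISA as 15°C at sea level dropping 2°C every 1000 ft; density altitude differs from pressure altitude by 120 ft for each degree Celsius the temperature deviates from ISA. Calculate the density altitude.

5800 ft

ISA temperature at 4000 ft = 15 − 2 × (4000/1000) = 7°C.
ISA deviation = 22 − 7 = +15°C.
Density altitude = 4000 + 120 × (15) = 4000 + (+1800) = 5800 ft.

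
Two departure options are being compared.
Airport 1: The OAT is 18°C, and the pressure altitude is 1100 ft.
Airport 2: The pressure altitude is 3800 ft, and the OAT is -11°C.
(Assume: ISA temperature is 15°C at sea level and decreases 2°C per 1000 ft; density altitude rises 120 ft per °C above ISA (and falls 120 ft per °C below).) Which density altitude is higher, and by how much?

Airport 1 by 132 ft

Airport 1: ISA temp = 12.8°C, deviation +5.2°C, DA = 1100 + 120 × 5.2 = 1724 ft.
Airport 2: ISA temp = 7.4°C, deviation -18.4°C, DA = 3800 + 120 × (-18.4) = 1592 ft.
Airport 1 is higher by 1724 − 1592 = 132 ft.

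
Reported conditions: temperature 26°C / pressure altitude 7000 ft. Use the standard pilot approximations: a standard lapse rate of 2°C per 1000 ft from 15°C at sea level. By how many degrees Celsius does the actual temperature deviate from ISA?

ISA temperature at 7000 ft = 15 − 2 × (7000/1000) = 1°C.
Deviation = OAT − ISA = 26 − 1 = +25°C.

ISA+25°C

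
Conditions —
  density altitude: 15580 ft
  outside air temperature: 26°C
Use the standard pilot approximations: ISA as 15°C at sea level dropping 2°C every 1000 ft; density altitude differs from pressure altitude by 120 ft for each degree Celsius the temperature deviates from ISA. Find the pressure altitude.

DA = PA + 120 × (OAT − (15 − 2·PA/1000)) = PA + 120·OAT − 1800 + 0.24·PA = 1.24·PA + 120·OAT − 1800.
So 1.24·PA = 15580 − 120 × 26 + 1800 = 14260.
PA = 14260 / 1.24 = 11500 ft.

11500 ft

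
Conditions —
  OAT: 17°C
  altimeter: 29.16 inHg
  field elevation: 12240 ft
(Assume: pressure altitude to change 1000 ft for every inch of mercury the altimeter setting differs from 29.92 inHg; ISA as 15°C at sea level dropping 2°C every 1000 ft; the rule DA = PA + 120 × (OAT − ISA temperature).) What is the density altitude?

16360 ft

Pressure altitude = 12240 + (29.92 − 29.16) × 1000 = 12240 + (+760) = 13000 ft.
ISA temperature at 13000 ft = 15 − 2 × (13000/1000) = -11°C.
ISA deviation = 17 − (-11) = +28°C.
Density altitude = 13000 + 120 × (28) = 16360 ft.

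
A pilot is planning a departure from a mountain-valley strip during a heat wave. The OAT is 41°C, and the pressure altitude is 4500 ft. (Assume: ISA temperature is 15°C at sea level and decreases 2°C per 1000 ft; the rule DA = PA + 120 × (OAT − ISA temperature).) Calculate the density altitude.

8700 ft

ISA temperature at 4500 ft = 15 − 2 × (4500/1000) = 6°C.
ISA deviation = 41 − 6 = +35°C.
Density altitude = 4500 + 120 × (35) = 4500 + (+4200) = 8700 ft.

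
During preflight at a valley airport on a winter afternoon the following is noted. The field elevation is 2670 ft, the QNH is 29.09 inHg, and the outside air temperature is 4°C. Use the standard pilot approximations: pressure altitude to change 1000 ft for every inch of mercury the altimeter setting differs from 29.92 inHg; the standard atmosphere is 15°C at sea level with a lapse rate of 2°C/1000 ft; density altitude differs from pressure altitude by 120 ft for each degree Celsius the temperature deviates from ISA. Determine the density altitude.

3020 ft

Pressure altitude = 2670 + (29.92 − 29.09) × 1000 = 2670 + (+830) = 3500 ft.
ISA temperature at 3500 ft = 15 − 2 × (3500/1000) = 8°C.
ISA deviation = 4 − 8 = -4°C.
Density altitude = 3500 + 120 × (-4) = 3020 ft.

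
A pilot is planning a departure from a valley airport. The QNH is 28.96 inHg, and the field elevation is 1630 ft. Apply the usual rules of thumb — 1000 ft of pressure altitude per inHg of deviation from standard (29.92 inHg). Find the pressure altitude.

Pressure correction = (29.92 − 28.96) × 1000 = +960 ft.
Pressure altitude = 1630 + (+960) = 2590 ft.

2590 ft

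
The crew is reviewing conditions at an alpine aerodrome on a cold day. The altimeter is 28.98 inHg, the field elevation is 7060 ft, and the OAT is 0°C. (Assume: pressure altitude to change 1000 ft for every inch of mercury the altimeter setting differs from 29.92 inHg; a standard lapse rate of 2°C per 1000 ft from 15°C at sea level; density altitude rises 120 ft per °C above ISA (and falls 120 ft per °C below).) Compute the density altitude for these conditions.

Pressure altitude = 7060 + (29.92 − 28.98) × 1000 = 7060 + (+940) = 8000 ft.
ISA temperature at 8000 ft = 15 − 2 × (8000/1000) = -1°C.
ISA deviation = 0 − (-1) = +1°C.
Density altitude = 8000 + 120 × (1) = 8120 ft.

8120 ft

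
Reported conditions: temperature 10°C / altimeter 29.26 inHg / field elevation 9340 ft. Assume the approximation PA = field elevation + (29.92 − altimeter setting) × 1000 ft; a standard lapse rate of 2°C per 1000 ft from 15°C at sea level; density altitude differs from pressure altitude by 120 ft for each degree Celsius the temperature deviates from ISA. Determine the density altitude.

11800 ft

Pressure altitude = 9340 + (29.92 − 29.26) × 1000 = 9340 + (+660) = 10000 ft.
ISA temperature at 10000 ft = 15 − 2 × (10000/1000) = -5°C.
ISA deviation = 10 − (-5) = +15°C.
Density altitude = 10000 + 120 × (15) = 11800 ft.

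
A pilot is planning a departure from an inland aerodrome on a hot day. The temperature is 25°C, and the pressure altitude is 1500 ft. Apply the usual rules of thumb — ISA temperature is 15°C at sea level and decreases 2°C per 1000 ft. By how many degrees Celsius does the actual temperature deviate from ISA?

ISA temperature at 1500 ft = 15 − 2 × (1500/1000) = 12°C.
Deviation = OAT − ISA = 25 − 12 = +13°C.

ISA+13°C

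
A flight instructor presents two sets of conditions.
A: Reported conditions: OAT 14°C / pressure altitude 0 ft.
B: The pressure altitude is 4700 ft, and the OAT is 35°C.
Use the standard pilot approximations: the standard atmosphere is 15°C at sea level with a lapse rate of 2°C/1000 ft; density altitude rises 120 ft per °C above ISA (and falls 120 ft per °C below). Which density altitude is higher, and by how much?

B by 8348 ft

A: ISA temp = 15°C, deviation -1°C, DA = 0 + 120 × (-1) = -120 ft.
B: ISA temp = 5.6°C, deviation +29.4°C, DA = 4700 + 120 × 29.4 = 8228 ft.
B is higher by 8228 − (-120) = 8348 ft.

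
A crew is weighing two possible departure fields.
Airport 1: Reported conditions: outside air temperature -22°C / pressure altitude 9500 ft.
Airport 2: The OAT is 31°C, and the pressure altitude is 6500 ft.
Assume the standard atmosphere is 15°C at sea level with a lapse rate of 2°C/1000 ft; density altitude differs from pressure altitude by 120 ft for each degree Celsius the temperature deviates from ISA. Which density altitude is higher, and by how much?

Airport 2 by 2640 ft

Airport 1: ISA temp = -4°C, deviation -18°C, DA = 9500 + 120 × (-18) = 7340 ft.
Airport 2: ISA temp = 2°C, deviation +29°C, DA = 6500 + 120 × 29 = 9980 ft.
Airport 2 is higher by 9980 − 7340 = 2640 ft.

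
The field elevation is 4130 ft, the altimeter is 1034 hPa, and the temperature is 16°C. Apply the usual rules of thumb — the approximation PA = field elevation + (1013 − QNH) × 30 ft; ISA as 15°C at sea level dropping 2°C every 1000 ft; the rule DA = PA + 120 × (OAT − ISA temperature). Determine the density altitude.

4460 ft

Pressure altitude = 4130 + (1013 − 1034) × 30 = 4130 + (-630) = 3500 ft.
ISA temperature at 3500 ft = 15 − 2 × (3500/1000) = 8°C.
ISA deviation = 16 − 8 = +8°C.
Density altitude = 3500 + 120 × (8) = 4460 ft.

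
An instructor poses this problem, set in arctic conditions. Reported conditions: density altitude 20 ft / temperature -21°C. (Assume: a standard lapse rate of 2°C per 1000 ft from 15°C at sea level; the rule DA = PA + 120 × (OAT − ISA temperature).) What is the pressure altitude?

3500 ft

DA = PA + 120 × (OAT − (15 − 2·PA/1000)) = PA + 120·OAT − 1800 + 0.24·PA = 1.24·PA + 120·OAT − 1800.
So 1.24·PA = 20 − 120 × (-21) + 1800 = 4340.
PA = 4340 / 1.24 = 3500 ft.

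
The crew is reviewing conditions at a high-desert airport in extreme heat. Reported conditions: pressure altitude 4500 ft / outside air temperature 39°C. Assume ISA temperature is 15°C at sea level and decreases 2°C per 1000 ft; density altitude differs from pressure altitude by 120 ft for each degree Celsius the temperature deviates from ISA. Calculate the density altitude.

8460 ft

ISA temperature at 4500 ft = 15 − 2 × (4500/1000) = 6°C.
ISA deviation = 39 − 6 = +33°C.
Density altitude = 4500 + 120 × (33) = 4500 + (+3960) = 8460 ft.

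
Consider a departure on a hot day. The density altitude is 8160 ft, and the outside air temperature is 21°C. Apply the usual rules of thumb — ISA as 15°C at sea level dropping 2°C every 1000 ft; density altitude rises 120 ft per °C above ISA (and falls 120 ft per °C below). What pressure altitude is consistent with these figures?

6000 ft

DA = PA + 120 × (OAT − (15 − 2·PA/1000)) = PA + 120·OAT − 1800 + 0.24·PA = 1.24·PA + 120·OAT − 1800.
So 1.24·PA = 8160 − 120 × 21 + 1800 = 7440.
PA = 7440 / 1.24 = 6000 ft.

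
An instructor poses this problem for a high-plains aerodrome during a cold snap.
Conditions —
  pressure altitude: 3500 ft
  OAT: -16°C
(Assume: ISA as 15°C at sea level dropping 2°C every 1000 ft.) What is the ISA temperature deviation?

ISA temperature at 3500 ft = 15 − 2 × (3500/1000) = 8°C.
Deviation = OAT − ISA = -16 − 8 = -24°C.

ISA-24°C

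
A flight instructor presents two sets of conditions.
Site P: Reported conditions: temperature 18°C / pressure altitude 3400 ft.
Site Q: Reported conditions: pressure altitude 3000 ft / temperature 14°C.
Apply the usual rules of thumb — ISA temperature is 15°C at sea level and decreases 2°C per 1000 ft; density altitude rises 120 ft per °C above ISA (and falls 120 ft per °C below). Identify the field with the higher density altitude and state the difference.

Site P by 976 ft

Site P: ISA temp = 8.2°C, deviation +9.8°C, DA = 3400 + 120 × 9.8 = 4576 ft.
Site Q: ISA temp = 9°C, deviation +5°C, DA = 3000 + 120 × 5 = 3600 ft.
Site P is higher by 4576 − 3600 = 976 ft.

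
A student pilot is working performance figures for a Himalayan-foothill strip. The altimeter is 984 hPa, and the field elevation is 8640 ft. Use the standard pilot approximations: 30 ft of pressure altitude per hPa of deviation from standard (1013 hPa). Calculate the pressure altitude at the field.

Pressure correction = (1013 − 984) × 30 = +870 ft.
Pressure altitude = 8640 + (+870) = 9510 ft.

9510 ft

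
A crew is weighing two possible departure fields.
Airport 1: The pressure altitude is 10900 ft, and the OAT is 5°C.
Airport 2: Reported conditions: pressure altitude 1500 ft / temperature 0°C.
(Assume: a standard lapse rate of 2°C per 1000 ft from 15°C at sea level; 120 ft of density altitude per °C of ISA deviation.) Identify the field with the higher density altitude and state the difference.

Airport 1 by 12256 ft

Airport 1: ISA temp = -6.8°C, deviation +11.8°C, DA = 10900 + 120 × 11.8 = 12316 ft.
Airport 2: ISA temp = 12°C, deviation -12°C, DA = 1500 + 120 × (-12) = 60 ft.
Airport 1 is higher by 12316 − 60 = 12256 ft.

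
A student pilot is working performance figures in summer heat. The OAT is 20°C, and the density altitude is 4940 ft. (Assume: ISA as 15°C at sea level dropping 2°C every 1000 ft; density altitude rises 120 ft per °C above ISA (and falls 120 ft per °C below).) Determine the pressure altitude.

3500 ft

DA = PA + 120 × (OAT − (15 − 2·PA/1000)) = PA + 120·OAT − 1800 + 0.24·PA = 1.24·PA + 120·OAT − 1800.
So 1.24·PA = 4940 − 120 × 20 + 1800 = 4340.
PA = 4340 / 1.24 = 3500 ft.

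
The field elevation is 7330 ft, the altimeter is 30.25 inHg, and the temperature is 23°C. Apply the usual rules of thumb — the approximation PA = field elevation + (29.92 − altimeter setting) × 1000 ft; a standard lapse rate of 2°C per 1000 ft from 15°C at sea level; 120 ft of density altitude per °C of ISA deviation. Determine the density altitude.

9640 ft

Pressure altitude = 7330 + (29.92 − 30.25) × 1000 = 7330 + (-330) = 7000 ft.
ISA temperature at 7000 ft = 15 − 2 × (7000/1000) = 1°C.
ISA deviation = 23 − 1 = +22°C.
Density altitude = 7000 + 120 × (22) = 9640 ft.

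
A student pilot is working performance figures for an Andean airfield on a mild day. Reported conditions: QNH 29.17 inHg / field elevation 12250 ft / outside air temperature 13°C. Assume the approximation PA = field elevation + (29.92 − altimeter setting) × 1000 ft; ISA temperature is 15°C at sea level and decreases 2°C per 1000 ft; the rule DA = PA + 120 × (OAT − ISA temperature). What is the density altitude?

Pressure altitude = 12250 + (29.92 − 29.17) × 1000 = 12250 + (+750) = 13000 ft.
ISA temperature at 13000 ft = 15 − 2 × (13000/1000) = -11°C.
ISA deviation = 13 − (-11) = +24°C.
Density altitude = 13000 + 120 × (24) = 15880 ft.

15880 ft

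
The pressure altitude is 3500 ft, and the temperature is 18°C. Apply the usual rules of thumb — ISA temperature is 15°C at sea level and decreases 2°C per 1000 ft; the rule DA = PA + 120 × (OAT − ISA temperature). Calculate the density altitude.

ISA temperature at 3500 ft = 15 − 2 × (3500/1000) = 8°C.
ISA deviation = 18 − 8 = +10°C.
Density altitude = 3500 + 120 × (10) = 3500 + (+1200) = 4700 ft.

4700 ft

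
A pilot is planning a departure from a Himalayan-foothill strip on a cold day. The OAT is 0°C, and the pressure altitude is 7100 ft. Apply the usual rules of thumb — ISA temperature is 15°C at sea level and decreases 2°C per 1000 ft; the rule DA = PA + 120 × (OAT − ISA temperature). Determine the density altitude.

ISA temperature at 7100 ft = 15 − 2 × (7100/1000) = 0.8°C.
ISA deviation = 0 − 0.8 = -0.8°C.
Density altitude = 7100 + 120 × (-0.8) = 7100 + (-96) = 7004 ft.

7004 ft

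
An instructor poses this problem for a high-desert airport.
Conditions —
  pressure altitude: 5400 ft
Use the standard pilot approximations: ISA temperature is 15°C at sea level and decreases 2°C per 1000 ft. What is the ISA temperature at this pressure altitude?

ISA temperature = 15 − 2 × (5400/1000) = 15 − 10.8 = 4.2°C.

4.2°C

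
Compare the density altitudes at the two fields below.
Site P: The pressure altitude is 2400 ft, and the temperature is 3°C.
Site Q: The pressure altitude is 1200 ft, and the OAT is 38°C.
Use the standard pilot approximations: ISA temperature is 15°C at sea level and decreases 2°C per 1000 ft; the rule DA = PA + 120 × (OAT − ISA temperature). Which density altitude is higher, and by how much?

Site Q by 2712 ft

Site P: ISA temp = 10.2°C, deviation -7.2°C, DA = 2400 + 120 × (-7.2) = 1536 ft.
Site Q: ISA temp = 12.6°C, deviation +25.4°C, DA = 1200 + 120 × 25.4 = 4248 ft.
Site Q is higher by 4248 − 1536 = 2712 ft.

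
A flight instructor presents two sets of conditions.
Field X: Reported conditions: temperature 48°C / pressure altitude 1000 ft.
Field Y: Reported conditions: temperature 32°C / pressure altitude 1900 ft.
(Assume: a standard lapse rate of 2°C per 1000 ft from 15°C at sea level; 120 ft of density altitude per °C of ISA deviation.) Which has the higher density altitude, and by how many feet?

Field X: ISA temp = 13°C, deviation +35°C, DA = 1000 + 120 × 35 = 5200 ft.
Field Y: ISA temp = 11.2°C, deviation +20.8°C, DA = 1900 + 120 × 20.8 = 4396 ft.
Field X is higher by 5200 − 4396 = 804 ft.

Field X by 804 ft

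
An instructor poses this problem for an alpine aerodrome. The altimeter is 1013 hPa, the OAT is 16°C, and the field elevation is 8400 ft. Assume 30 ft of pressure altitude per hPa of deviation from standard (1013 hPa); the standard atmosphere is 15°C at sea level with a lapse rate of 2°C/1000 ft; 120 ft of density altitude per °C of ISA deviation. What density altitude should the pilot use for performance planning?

Pressure altitude = 8400 + (1013 − 1013) × 30 = 8400 + (0) = 8400 ft.
ISA temperature at 8400 ft = 15 − 2 × (8400/1000) = -1.8°C.
ISA deviation = 16 − (-1.8) = +17.8°C.
Density altitude = 8400 + 120 × (17.8) = 10536 ft.

10536 ft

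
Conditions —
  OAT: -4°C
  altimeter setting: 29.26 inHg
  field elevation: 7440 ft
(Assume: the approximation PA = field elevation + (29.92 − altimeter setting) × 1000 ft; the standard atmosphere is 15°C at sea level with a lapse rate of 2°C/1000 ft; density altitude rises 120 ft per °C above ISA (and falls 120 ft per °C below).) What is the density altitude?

Pressure altitude = 7440 + (29.92 − 29.26) × 1000 = 7440 + (+660) = 8100 ft.
ISA temperature at 8100 ft = 15 − 2 × (8100/1000) = -1.2°C.
ISA deviation = -4 − (-1.2) = -2.8°C.
Density altitude = 8100 + 120 × (-2.8) = 7764 ft.

7764 ft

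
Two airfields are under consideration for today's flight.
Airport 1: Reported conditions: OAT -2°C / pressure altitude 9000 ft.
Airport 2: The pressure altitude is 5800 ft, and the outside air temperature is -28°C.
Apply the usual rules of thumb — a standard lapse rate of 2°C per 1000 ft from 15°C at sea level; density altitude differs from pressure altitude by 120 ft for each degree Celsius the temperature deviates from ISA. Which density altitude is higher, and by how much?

Airport 1 by 7088 ft

Airport 1: ISA temp = -3°C, deviation +1°C, DA = 9000 + 120 × 1 = 9120 ft.
Airport 2: ISA temp = 3.4°C, deviation -31.4°C, DA = 5800 + 120 × (-31.4) = 2032 ft.
Airport 1 is higher by 9120 − 2032 = 7088 ft.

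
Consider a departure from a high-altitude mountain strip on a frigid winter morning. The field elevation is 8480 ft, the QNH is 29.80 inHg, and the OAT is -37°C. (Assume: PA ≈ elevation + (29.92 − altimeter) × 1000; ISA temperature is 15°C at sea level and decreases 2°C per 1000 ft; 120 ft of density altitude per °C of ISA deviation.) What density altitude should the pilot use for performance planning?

4424 ft

Pressure altitude = 8480 + (29.92 − 29.80) × 1000 = 8480 + (+120) = 8600 ft.
ISA temperature at 8600 ft = 15 − 2 × (8600/1000) = -2.2°C.
ISA deviation = -37 − (-2.2) = -34.8°C.
Density altitude = 8600 + 120 × (-34.8) = 4424 ft.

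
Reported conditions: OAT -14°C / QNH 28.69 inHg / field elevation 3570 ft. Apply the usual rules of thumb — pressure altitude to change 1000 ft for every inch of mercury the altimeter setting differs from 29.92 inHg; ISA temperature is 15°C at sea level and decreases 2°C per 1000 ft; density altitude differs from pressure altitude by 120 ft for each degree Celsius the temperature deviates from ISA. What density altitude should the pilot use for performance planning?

2472 ft

Pressure altitude = 3570 + (29.92 − 28.69) × 1000 = 3570 + (+1230) = 4800 ft.
ISA temperature at 4800 ft = 15 − 2 × (4800/1000) = 5.4°C.
ISA deviation = -14 − 5.4 = -19.4°C.
Density altitude = 4800 + 120 × (-19.4) = 2472 ft.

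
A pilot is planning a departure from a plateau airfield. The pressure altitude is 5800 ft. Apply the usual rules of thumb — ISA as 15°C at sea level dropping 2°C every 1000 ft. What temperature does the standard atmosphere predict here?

ISA temperature = 15 − 2 × (5800/1000) = 15 − 11.6 = 3.4°C.

3.4°C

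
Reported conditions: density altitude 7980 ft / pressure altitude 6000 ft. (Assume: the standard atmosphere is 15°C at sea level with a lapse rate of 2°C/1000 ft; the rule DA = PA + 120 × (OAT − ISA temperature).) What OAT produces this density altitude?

Density altitude − pressure altitude = 7980 − 6000 = +1980 ft.
At 120 ft/°C that is an ISA deviation of 1980/120 = +16.5°C.
ISA temperature at 6000 ft = 15 − 2 × (6000/1000) = 3°C.
OAT = ISA + deviation = 3 + (+16.5) = 19.5°C.

19.5°C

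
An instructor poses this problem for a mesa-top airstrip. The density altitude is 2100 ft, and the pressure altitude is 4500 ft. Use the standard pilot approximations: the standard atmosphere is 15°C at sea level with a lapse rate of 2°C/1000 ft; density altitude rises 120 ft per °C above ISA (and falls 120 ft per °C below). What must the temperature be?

Density altitude − pressure altitude = 2100 − 4500 = -2400 ft.
At 120 ft/°C that is an ISA deviation of -2400/120 = -20°C.
ISA temperature at 4500 ft = 15 − 2 × (4500/1000) = 6°C.
OAT = ISA + deviation = 6 + (-20) = -14°C.

-14°C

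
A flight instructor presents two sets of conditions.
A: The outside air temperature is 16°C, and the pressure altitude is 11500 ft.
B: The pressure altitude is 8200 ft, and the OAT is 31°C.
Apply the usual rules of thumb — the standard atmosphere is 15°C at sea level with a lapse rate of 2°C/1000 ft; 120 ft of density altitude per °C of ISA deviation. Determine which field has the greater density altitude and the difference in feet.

A by 2292 ft

A: ISA temp = -8°C, deviation +24°C, DA = 11500 + 120 × 24 = 14380 ft.
B: ISA temp = -1.4°C, deviation +32.4°C, DA = 8200 + 120 × 32.4 = 12088 ft.
A is higher by 14380 − 12088 = 2292 ft.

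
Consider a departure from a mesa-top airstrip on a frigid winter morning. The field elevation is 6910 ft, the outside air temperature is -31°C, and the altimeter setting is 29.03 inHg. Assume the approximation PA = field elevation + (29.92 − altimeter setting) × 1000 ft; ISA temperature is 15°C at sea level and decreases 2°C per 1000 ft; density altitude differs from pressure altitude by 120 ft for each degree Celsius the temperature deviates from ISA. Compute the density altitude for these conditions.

Pressure altitude = 6910 + (29.92 − 29.03) × 1000 = 6910 + (+890) = 7800 ft.
ISA temperature at 7800 ft = 15 − 2 × (7800/1000) = -0.6°C.
ISA deviation = -31 − (-0.6) = -30.4°C.
Density altitude = 7800 + 120 × (-30.4) = 4152 ft.

4152 ft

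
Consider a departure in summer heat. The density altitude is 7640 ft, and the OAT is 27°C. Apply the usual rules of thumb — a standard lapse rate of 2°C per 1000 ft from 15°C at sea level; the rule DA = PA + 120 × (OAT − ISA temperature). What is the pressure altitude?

5000 ft

DA = PA + 120 × (OAT − (15 − 2·PA/1000)) = PA + 120·OAT − 1800 + 0.24·PA = 1.24·PA + 120·OAT − 1800.
So 1.24·PA = 7640 − 120 × 27 + 1800 = 6200.
PA = 6200 / 1.24 = 5000 ft.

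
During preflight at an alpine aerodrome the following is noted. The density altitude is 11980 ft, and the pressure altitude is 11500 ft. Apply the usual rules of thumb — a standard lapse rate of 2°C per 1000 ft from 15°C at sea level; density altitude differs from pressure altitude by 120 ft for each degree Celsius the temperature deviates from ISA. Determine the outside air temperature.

Density altitude − pressure altitude = 11980 − 11500 = +480 ft.
At 120 ft/°C that is an ISA deviation of 480/120 = +4°C.
ISA temperature at 11500 ft = 15 − 2 × (11500/1000) = -8°C.
OAT = ISA + deviation = -8 + (+4) = -4°C.

-4°C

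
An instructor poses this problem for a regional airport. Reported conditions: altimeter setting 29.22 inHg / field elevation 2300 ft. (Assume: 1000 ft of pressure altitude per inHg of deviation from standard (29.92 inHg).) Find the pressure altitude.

Pressure correction = (29.92 − 29.22) × 1000 = +700 ft.
Pressure altitude = 2300 + (+700) = 3000 ft.

3000 ft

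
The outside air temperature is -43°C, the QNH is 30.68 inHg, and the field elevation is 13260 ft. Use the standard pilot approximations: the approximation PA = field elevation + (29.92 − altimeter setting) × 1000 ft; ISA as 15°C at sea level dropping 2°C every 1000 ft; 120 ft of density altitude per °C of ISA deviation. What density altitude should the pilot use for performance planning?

8540 ft

Pressure altitude = 13260 + (29.92 − 30.68) × 1000 = 13260 + (-760) = 12500 ft.
ISA temperature at 12500 ft = 15 − 2 × (12500/1000) = -10°C.
ISA deviation = -43 − (-10) = -33°C.
Density altitude = 12500 + 120 × (-33) = 8540 ft.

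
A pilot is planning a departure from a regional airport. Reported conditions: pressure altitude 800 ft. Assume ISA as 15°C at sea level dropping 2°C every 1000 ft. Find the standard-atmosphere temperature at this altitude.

13.4°C

ISA temperature = 15 − 2 × (800/1000) = 15 − 1.6 = 13.4°C.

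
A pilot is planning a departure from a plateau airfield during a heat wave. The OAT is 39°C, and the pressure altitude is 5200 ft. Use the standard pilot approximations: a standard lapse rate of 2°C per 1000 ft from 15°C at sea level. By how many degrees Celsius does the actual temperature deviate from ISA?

ISA temperature at 5200 ft = 15 − 2 × (5200/1000) = 4.6°C.
Deviation = OAT − ISA = 39 − 4.6 = +34.4°C.

ISA+34.4°C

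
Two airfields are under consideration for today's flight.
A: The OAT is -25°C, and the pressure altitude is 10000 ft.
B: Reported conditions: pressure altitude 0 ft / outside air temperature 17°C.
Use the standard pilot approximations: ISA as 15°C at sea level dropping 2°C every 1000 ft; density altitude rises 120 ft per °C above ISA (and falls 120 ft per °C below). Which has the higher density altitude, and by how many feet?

A by 7360 ft

A: ISA temp = -5°C, deviation -20°C, DA = 10000 + 120 × (-20) = 7600 ft.
B: ISA temp = 15°C, deviation +2°C, DA = 0 + 120 × 2 = 240 ft.
A is higher by 7600 − 240 = 7360 ft.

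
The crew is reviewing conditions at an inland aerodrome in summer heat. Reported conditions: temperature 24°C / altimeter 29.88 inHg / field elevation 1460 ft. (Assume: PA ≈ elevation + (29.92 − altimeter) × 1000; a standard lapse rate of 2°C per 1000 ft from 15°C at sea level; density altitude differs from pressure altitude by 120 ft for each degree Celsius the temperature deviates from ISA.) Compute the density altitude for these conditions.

2940 ft

Pressure altitude = 1460 + (29.92 − 29.88) × 1000 = 1460 + (+40) = 1500 ft.
ISA temperature at 1500 ft = 15 − 2 × (1500/1000) = 12°C.
ISA deviation = 24 − 12 = +12°C.
Density altitude = 1500 + 120 × (12) = 2940 ft.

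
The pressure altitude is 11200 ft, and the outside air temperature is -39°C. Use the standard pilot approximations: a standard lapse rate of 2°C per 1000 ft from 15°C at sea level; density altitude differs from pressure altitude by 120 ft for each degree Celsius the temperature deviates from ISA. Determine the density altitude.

ISA temperature at 11200 ft = 15 − 2 × (11200/1000) = -7.4°C.
ISA deviation = -39 − (-7.4) = -31.6°C.
Density altitude = 11200 + 120 × (-31.6) = 11200 + (-3792) = 7408 ft.

7408 ft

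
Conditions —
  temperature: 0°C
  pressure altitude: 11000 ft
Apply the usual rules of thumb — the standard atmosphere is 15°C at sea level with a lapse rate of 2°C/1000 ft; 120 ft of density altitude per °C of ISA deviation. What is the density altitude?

ISA temperature at 11000 ft = 15 − 2 × (11000/1000) = -7°C.
ISA deviation = 0 − (-7) = +7°C.
Density altitude = 11000 + 120 × (7) = 11000 + (+840) = 11840 ft.

11840 ft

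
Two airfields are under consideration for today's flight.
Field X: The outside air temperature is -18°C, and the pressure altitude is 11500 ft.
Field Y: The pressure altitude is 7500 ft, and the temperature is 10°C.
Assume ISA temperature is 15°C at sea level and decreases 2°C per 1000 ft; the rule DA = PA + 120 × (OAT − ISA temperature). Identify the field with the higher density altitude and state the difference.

Field X by 1600 ft

Field X: ISA temp = -8°C, deviation -10°C, DA = 11500 + 120 × (-10) = 10300 ft.
Field Y: ISA temp = 0°C, deviation +10°C, DA = 7500 + 120 × 10 = 8700 ft.
Field X is higher by 10300 − 8700 = 1600 ft.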